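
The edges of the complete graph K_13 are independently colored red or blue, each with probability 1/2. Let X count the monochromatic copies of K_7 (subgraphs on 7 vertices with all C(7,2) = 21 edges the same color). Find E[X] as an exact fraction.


Let X = Σ_S X_S over the C(13, 7) = 1716 subsets S of size 7, where X_S = 1 if the K_7 on S is monochromatic.
For a fixed S, the K_7 on S has C(7, 2) = 21 edges. P[all 21 edges red] = (1/2)^21, and likewise for blue, so P[monochromatic] = 2·(1/2)^21 = 2^{1 − 21} = 1/1048576.
By linearity: E[X] = C(13, 7) · 2^{1 − 21} = 1716 · 1/1048576 = 429/262144.
Numerically: E[X] ≈ 0.00164.

E[X] = C(13,7)·2^(1−C(7,2)) = 429/262144 ≈ 0.00164.


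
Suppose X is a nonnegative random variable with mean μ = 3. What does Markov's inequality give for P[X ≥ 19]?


μ = E[X] = 3, a = 19.
Markov: P[X ≥ 19] ≤ μ/a = (3)/19 = 3/19.
Numerically: ≈ 0.15789.
(Since a = 19 > μ = 3.00000, the bound 3/19 is < 1 and informative.)

P[X ≥ 19] ≤ 3/19 ≈ 0.15789.


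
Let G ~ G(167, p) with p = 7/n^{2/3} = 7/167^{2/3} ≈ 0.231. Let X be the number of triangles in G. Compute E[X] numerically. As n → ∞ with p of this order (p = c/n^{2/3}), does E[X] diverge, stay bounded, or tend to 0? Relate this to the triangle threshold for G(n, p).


Number of potential triangles: C(167, 3) = 762355.
Each occurs with probability p³ ≈ (0.231)³ ≈ 1.22988e-02.
By linearity: E[X] = C(167, 3)·p³ ≈ 762355 · 1.22988e-02 ≈ 9376.018.
Since α = 2/3 < 1, p = c/n^{2/3} ≫ 1/n is above the triangle threshold p ~ 1/n. Asymptotically E[X] ~ (c³/6)·n^{3(1−α)} = (7³/6)·n^{1} → ∞; triangles are abundant w.h.p.

E[X] ≈ 9376.018; in regime p = Θ(1/n^{2/3}) E[X] diverges (above the triangle threshold p ~ 1/n).


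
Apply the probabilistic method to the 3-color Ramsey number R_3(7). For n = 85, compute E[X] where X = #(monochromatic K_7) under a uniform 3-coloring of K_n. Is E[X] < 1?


E[X] = C(85, 7) · 3^{1 − 21} = 4935847320 · 3^{−20} = 4935847320/3486784401.
As a reduced fraction: E[X] = 182809160/129140163 ≈ 1.416.
Is E[X] < 1? NO.
Since E[X] ≥ 1, the first-moment bound is inconclusive at n = 85; it does NOT by itself certify R_3(7) > 85.

E[X] = 182809160/129140163 ≈ 1.416; E[X] ≥ 1; first-moment method inconclusive here.


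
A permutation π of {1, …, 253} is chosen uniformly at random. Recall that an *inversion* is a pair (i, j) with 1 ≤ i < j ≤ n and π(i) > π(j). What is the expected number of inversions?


Write X = Σ X_I over the C(253, 2) = 31878 pairs i < j, with X_I the indicator of one inversion.
There are 31878 indicators.
For each fixed pair i < j, the values π(i) and π(j) are two distinct elements of {1, …, 253} in uniformly random order; by symmetry P[π(i) > π(j)] = 1/2.
By linearity: E[X] = 31878 · (1/2) = C(253, 2) · (1/2) = 31878/2 = 15939 ≈ 15939.00000.

E[X] = 15939 = 15939.00000.


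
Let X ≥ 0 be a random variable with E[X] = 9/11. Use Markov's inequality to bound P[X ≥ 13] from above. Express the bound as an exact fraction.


μ = E[X] = 9/11, a = 13.
Markov: P[X ≥ 13] ≤ μ/a = (9/11)/13 = 9/143.
Numerically: ≈ 0.063.
(Since a = 13 > μ = 0.818, the bound 9/143 is < 1 and informative.)

P[X ≥ 13] ≤ 9/143 ≈ 0.063.


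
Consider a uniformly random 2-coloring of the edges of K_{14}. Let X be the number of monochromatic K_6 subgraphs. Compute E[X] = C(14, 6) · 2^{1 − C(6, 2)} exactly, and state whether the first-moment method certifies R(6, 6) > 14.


E[X] = C(14, 6) · 2^{1 − 15} = 3003 · 2^{−14} = 3003/16384.
As a reduced fraction: E[X] = 3003/16384 ≈ 0.1833.
Is E[X] < 1? YES.
Since E[X] < 1, there exists a 2-coloring of K_{14} with no monochromatic K_6; hence R(6, 6) > 14.

E[X] = 3003/16384 ≈ 0.1833; E[X] < 1, so R(6, 6) > 14.


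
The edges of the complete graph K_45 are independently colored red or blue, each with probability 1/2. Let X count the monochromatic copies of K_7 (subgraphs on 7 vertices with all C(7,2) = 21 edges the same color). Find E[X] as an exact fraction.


Let X = Σ_S X_S over the C(45, 7) = 45379620 subsets S of size 7, where X_S = 1 if the K_7 on S is monochromatic.
For a fixed S, the K_7 on S has C(7, 2) = 21 edges. P[all 21 edges red] = (1/2)^21, and likewise for blue, so P[monochromatic] = 2·(1/2)^21 = 2^{1 − 21} = 1/1048576.
By linearity of expectation: E[X] = C(45, 7) · 2^{1 − 21} = 45379620 · 1/1048576 = 11344905/262144.
Numerically: E[X] ≈ 43.277.

E[X] = C(45,7)·2^(1−C(7,2)) = 11344905/262144 ≈ 43.277.


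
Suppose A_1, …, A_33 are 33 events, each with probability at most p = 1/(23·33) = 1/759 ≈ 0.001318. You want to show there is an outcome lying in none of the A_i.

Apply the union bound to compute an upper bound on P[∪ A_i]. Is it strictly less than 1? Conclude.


Union bound: P[∪_{i=1}^{33} A_i] ≤ Σ_i P[A_i] ≤ 33·p = 33·(1/759) = 1/23.
Numerically: 1/23 ≈ 0.043478.
Is 1/23 < 1? YES.
Since P[∪ A_i] ≤ 1/23 < 1, the complement has P[∩ A_i^c] ≥ 1 − 1/23 = 22/23 > 0, so some outcome avoids every A_i.

33·p = 1/23 ≈ 0.043478; existence CERTIFIED by the union bound.


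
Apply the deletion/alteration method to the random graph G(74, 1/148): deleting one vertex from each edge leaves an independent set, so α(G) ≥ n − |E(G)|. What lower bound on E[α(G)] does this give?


E[|E(G)|] = C(74, 2)·p = 2701 · (1/148) = 73/4.
E[α(G)] ≥ n − E[|E(G)|] = 74 − 73/4 = 223/4.
Numerically: ≈ 55.750000.
(This is only a lower bound; the true E[α(G)] may be larger.)

E[α(G)] ≥ 223/4 ≈ 55.750000.


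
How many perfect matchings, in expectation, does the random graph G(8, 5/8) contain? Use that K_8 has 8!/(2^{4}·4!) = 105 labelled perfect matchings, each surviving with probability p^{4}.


K_8 has 8!/(2^{4}·4!) = 105 labelled perfect matchings.
For each such perfect matching H, let X_H = 1 if all 4 edges of H are present in G. Then P[X_H = 1] = p^{4} = (5/8)^{4} = 625/4096.
Summing the indicators: E[X] = Σ_H E[X_H] = 105 · p^{4} = 105 · 625/4096 = 65625/4096.
Numerically: E[X] ≈ 16.0217.

E[X] = 105 · (5/8)^{4} = 65625/4096 ≈ 16.0217.


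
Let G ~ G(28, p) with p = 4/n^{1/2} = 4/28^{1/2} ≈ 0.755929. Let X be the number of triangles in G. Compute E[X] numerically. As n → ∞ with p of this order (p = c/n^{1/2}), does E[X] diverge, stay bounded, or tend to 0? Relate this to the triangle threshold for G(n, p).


Number of potential triangles: C(28, 3) = 3276.
Each occurs with probability p³ ≈ (0.755929)³ ≈ 4.31959398e-01.
By linearity: E[X] = C(28, 3)·p³ ≈ 3276 · 4.31959398e-01 ≈ 1415.098987.
Since α = 1/2 < 1, p = c/n^{1/2} ≫ 1/n is above the triangle threshold p ~ 1/n. Asymptotically E[X] ~ (c³/6)·n^{3(1−α)} = (4³/6)·n^{1.5} → ∞; triangles are abundant w.h.p.

E[X] ≈ 1415.098987; in regime p = Θ(1/n^{1/2}) E[X] diverges (above the triangle threshold p ~ 1/n).


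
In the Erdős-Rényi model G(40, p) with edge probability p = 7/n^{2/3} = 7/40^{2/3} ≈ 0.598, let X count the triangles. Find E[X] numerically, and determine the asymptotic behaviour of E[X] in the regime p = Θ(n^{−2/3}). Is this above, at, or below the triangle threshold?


Number of potential triangles: C(40, 3) = 9880.
Each occurs with probability p³ ≈ (0.598)³ ≈ 2.14375e-01.
By linearity: E[X] = C(40, 3)·p³ ≈ 9880 · 2.14375e-01 ≈ 2118.025.
Since α = 2/3 < 1, p = c/n^{2/3} ≫ 1/n is above the triangle threshold p ~ 1/n. Asymptotically E[X] ~ (c³/6)·n^{3(1−α)} = (7³/6)·n^{1} → ∞; triangles are abundant w.h.p.

E[X] ≈ 2118.025; in regime p = Θ(1/n^{2/3}) E[X] diverges (above the triangle threshold p ~ 1/n).


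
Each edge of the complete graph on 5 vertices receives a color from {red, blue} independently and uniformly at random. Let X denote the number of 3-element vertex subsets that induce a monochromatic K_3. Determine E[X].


Let X = Σ_S X_S over the C(5, 3) = 10 subsets S of size 3, where X_S = 1 if the K_3 on S is monochromatic.
For a fixed S, the K_3 on S has C(3, 2) = 3 edges. P[all 3 edges red] = (1/2)^3, and likewise for blue, so P[monochromatic] = 2·(1/2)^3 = 2^{1 − 3} = 1/4.
Summing: E[X] = C(5, 3) · 2^{1 − 3} = 10 · 1/4 = 5/2.
Numerically: E[X] ≈ 2.500.

E[X] = C(5,3)·2^(1−C(3,2)) = 5/2 ≈ 2.500.


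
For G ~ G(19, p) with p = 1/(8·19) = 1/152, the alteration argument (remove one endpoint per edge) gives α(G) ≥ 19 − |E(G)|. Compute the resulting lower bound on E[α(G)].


E[|E(G)|] = C(19, 2)·p = 171 · (1/152) = 9/8.
E[α(G)] ≥ n − E[|E(G)|] = 19 − 9/8 = 143/8.
Numerically: ≈ 17.87500.
(This is only a lower bound; the true E[α(G)] may be larger.)

E[α(G)] ≥ 143/8 ≈ 17.87500.


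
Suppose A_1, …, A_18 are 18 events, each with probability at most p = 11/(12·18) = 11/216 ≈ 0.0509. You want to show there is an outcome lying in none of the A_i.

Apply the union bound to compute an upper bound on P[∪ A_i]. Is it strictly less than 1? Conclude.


Union bound: P[∪_{i=1}^{18} A_i] ≤ Σ_i P[A_i] ≤ 18·p = 18·(11/216) = 11/12.
Numerically: 11/12 ≈ 0.9167.
Is 11/12 < 1? YES.
Since P[∪ A_i] ≤ 11/12 < 1, the complement has P[∩ A_i^c] ≥ 1 − 11/12 = 1/12 > 0, so some outcome avoids every A_i.

18·p = 11/12 ≈ 0.9167; existence CERTIFIED by the union bound.


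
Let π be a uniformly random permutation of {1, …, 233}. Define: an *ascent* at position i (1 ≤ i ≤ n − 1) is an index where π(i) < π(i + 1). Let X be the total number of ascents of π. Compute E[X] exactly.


Write X = Σ X_I over i = 1, …, 232, with X_I the indicator of one ascent.
There are 232 indicators.
For each fixed i, the pair (π(i), π(i+1)) is a uniformly random ordered pair of distinct values from {1, …, 233}; by symmetry P[π(i) < π(i+1)] = 1/2.
By linearity: E[X] = 232 · (1/2) = (233 − 1) · (1/2) = 116 ≈ 116.000000.

E[X] = 116 = 116.000000.


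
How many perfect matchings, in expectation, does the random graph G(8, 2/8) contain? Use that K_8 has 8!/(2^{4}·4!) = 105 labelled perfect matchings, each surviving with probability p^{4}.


K_8 has 8!/(2^{4}·4!) = 105 labelled perfect matchings.
For each such perfect matching H, let X_H = 1 if all 4 edges of H are present in G. Then P[X_H = 1] = p^{4} = (1/4)^{4} = 1/256.
Summing the indicators: E[X] = Σ_H E[X_H] = 105 · p^{4} = 105 · 1/256 = 105/256.
Numerically: E[X] ≈ 0.41016.

E[X] = 105 · (1/4)^{4} = 105/256 ≈ 0.41016.


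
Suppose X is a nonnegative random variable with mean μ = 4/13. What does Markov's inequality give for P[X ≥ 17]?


μ = E[X] = 4/13, a = 17.
Markov: P[X ≥ 17] ≤ μ/a = (4/13)/17 = 4/221.
Numerically: ≈ 0.018.
(Since a = 17 > μ = 0.308, the bound 4/221 is < 1 and informative.)

P[X ≥ 17] ≤ 4/221 ≈ 0.018.


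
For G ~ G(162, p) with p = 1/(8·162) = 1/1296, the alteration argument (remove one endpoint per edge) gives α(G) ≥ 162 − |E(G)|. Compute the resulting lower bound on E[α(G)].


E[|E(G)|] = C(162, 2)·p = 13041 · (1/1296) = 161/16.
E[α(G)] ≥ n − E[|E(G)|] = 162 − 161/16 = 2431/16.
Numerically: ≈ 151.937500.
(This is only a lower bound; the true E[α(G)] may be larger.)

E[α(G)] ≥ 2431/16 ≈ 151.937500.


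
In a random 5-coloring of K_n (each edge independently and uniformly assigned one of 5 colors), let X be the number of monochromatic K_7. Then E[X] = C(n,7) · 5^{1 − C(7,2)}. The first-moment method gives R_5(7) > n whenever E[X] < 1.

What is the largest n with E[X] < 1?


We need C(n, 7) · 5^{1 − 21} < 1, i.e. C(n, 7) < 5^{21 − 1} = 95367431640625.
Check values of n near the boundary:
  n = 336: C(336, 7) = 90079147136880; 90079147136880 < 95367431640625? YES
  n = 337: C(337, 7) = 91989916924632; 91989916924632 < 95367431640625? YES
  n = 338: C(338, 7) = 93935323022736; 93935323022736 < 95367431640625? YES
  n = 339: C(339, 7) = 95915887062372; 95915887062372 < 95367431640625? NO
  n = 340: C(340, 7) = 97932136940560; 97932136940560 < 95367431640625? NO
The largest n with C(n, 7) < 95367431640625 is n = 338 (where E[X] = 93935323022736/95367431640625 ≈ 0.98498). Hence R_5(7) > 338, i.e. R_5(7) ≥ 339.

Largest n = 338; hence R_5(7) > 338.


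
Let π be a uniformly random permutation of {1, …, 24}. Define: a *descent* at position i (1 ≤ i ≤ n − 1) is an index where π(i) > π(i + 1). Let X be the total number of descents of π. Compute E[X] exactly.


Write X = Σ X_I over i = 1, …, 23, with X_I the indicator of one descent.
There are 23 indicators.
For each fixed i, the pair (π(i), π(i+1)) is a uniformly random ordered pair of distinct values from {1, …, 24}; by symmetry P[π(i) > π(i+1)] = 1/2.
By linearity: E[X] = 23 · (1/2) = (24 − 1) · (1/2) = 23/2 ≈ 11.500000.

E[X] = 23/2 = 11.500000.


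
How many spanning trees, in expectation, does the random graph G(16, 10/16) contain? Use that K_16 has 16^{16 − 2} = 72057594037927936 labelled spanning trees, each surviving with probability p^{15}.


K_16 has 16^{16 − 2} = 72057594037927936 labelled spanning trees.
For each such spanning tree H, let X_H = 1 if all 15 edges of H are present in G. Then P[X_H = 1] = p^{15} = (5/8)^{15} = 30517578125/35184372088832.
Summing the indicators: E[X] = Σ_H E[X_H] = 72057594037927936 · p^{15} = 72057594037927936 · 30517578125/35184372088832 = 62500000000000.
Numerically: E[X] ≈ 6.25e+13.

E[X] = 72057594037927936 · (5/8)^{15} = 62500000000000 ≈ 6.25e+13.


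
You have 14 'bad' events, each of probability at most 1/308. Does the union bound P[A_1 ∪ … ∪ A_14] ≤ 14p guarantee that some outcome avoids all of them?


Union bound: P[∪_{i=1}^{14} A_i] ≤ Σ_i P[A_i] ≤ 14·p = 14·(1/308) = 1/22.
Numerically: 1/22 ≈ 0.0454545.
Is 1/22 < 1? YES.
Since P[∪ A_i] ≤ 1/22 < 1, the complement has P[∩ A_i^c] ≥ 1 − 1/22 = 21/22 > 0, so some outcome avoids every A_i.

14·p = 1/22 ≈ 0.0454545; existence CERTIFIED by the union bound.


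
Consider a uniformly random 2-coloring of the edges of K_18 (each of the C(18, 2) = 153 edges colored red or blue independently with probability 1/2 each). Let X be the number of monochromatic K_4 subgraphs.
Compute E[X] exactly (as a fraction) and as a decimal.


Let X = Σ_S X_S over the C(18, 4) = 3060 subsets S of size 4, where X_S = 1 if the K_4 on S is monochromatic.
For a fixed S, the K_4 on S has C(4, 2) = 6 edges. P[all 6 edges red] = (1/2)^6, and likewise for blue, so P[monochromatic] = 2·(1/2)^6 = 2^{1 − 6} = 1/32.
By linearity of expectation: E[X] = C(18, 4) · 2^{1 − 6} = 3060 · 1/32 = 765/8.
Numerically: E[X] ≈ 95.62500.

E[X] = C(18,4)·2^(1−C(4,2)) = 765/8 ≈ 95.62500.


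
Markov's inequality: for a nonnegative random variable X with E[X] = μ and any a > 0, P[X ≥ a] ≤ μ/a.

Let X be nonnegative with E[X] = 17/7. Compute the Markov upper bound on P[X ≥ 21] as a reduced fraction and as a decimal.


μ = E[X] = 17/7, a = 21.
Markov: P[X ≥ 21] ≤ μ/a = (17/7)/21 = 17/147.
Numerically: ≈ 0.11565.
(Since a = 21 > μ = 2.42857, the bound 17/147 is < 1 and informative.)

P[X ≥ 21] ≤ 17/147 ≈ 0.11565.


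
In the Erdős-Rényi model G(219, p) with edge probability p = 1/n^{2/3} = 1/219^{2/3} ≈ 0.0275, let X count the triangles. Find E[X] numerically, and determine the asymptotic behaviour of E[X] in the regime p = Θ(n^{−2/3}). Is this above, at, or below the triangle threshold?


Number of potential triangles: C(219, 3) = 1726669.
Each occurs with probability p³ ≈ (0.0275)³ ≈ 2.08503e-05.
By linearity: E[X] = C(219, 3)·p³ ≈ 1726669 · 2.08503e-05 ≈ 36.002.
Since α = 2/3 < 1, p = c/n^{2/3} ≫ 1/n is above the triangle threshold p ~ 1/n. Asymptotically E[X] ~ (c³/6)·n^{3(1−α)} = (1³/6)·n^{1} → ∞; triangles are abundant w.h.p.

E[X] ≈ 36.002; in regime p = Θ(1/n^{2/3}) E[X] diverges (above the triangle threshold p ~ 1/n).


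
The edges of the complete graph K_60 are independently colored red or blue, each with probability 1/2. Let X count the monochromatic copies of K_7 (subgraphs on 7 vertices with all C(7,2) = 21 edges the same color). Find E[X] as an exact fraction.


Let X = Σ_S X_S over the C(60, 7) = 386206920 subsets S of size 7, where X_S = 1 if the K_7 on S is monochromatic.
For a fixed S, the K_7 on S has C(7, 2) = 21 edges. P[all 21 edges red] = (1/2)^21, and likewise for blue, so P[monochromatic] = 2·(1/2)^21 = 2^{1 − 21} = 1/1048576.
By linearity: E[X] = C(60, 7) · 2^{1 − 21} = 386206920 · 1/1048576 = 48275865/131072.
Numerically: E[X] ≈ 368.3156.

E[X] = C(60,7)·2^(1−C(7,2)) = 48275865/131072 ≈ 368.3156.


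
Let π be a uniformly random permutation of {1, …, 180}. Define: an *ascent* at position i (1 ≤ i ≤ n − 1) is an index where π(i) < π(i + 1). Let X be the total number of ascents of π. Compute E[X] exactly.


Write X = Σ X_I over i = 1, …, 179, with X_I the indicator of one ascent.
There are 179 indicators.
For each fixed i, the pair (π(i), π(i+1)) is a uniformly random ordered pair of distinct values from {1, …, 180}; by symmetry P[π(i) < π(i+1)] = 1/2.
By linearity: E[X] = 179 · (1/2) = (180 − 1) · (1/2) = 179/2 ≈ 89.50000.

E[X] = 179/2 = 89.50000.


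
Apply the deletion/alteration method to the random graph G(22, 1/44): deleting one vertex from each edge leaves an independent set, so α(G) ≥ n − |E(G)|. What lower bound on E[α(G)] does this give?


E[|E(G)|] = C(22, 2)·p = 231 · (1/44) = 21/4.
E[α(G)] ≥ n − E[|E(G)|] = 22 − 21/4 = 67/4.
Numerically: ≈ 16.750.
(This is only a lower bound; the true E[α(G)] may be larger.)

E[α(G)] ≥ 67/4 ≈ 16.750.


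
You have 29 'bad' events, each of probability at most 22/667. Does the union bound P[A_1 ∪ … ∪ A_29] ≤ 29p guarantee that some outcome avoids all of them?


Union bound: P[∪_{i=1}^{29} A_i] ≤ Σ_i P[A_i] ≤ 29·p = 29·(22/667) = 22/23.
Numerically: 22/23 ≈ 0.957.
Is 22/23 < 1? YES.
Since P[∪ A_i] ≤ 22/23 < 1, the complement has P[∩ A_i^c] ≥ 1 − 22/23 = 1/23 > 0, so some outcome avoids every A_i.

29·p = 22/23 ≈ 0.957; existence CERTIFIED by the union bound.


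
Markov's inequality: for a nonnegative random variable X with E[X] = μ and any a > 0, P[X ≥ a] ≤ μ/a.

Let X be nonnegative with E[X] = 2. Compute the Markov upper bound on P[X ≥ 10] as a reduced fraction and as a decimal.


μ = E[X] = 2, a = 10.
Markov: P[X ≥ 10] ≤ μ/a = (2)/10 = 1/5.
Numerically: ≈ 0.200000.
(Since a = 10 > μ = 2.000000, the bound 1/5 is < 1 and informative.)

P[X ≥ 10] ≤ 1/5 ≈ 0.200000.


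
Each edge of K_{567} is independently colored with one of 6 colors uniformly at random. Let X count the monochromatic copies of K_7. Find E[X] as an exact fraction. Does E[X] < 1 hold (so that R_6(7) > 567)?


E[X] = C(567, 7) · 6^{1 − 21} = 3601671315933933 · 6^{−20} = 3601671315933933/3656158440062976.
As a reduced fraction: E[X] = 44465077974493/45137758519296 ≈ 0.985.
Is E[X] < 1? YES.
Since E[X] < 1, there exists a 6-coloring of K_{567} with no monochromatic K_7; hence R_6(7) > 567.

E[X] = 44465077974493/45137758519296 ≈ 0.985; E[X] < 1, so R_6(7) > 567.


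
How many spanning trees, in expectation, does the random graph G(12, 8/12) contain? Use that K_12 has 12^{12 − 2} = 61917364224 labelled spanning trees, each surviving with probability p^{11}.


K_12 has 12^{12 − 2} = 61917364224 labelled spanning trees.
For each such spanning tree H, let X_H = 1 if all 11 edges of H are present in G. Then P[X_H = 1] = p^{11} = (2/3)^{11} = 2048/177147.
By linearity of expectation: E[X] = Σ_H E[X_H] = 61917364224 · p^{11} = 61917364224 · 2048/177147 = 2147483648/3.
Numerically: E[X] ≈ 7.16e+08.

E[X] = 61917364224 · (2/3)^{11} = 2147483648/3 ≈ 7.16e+08.


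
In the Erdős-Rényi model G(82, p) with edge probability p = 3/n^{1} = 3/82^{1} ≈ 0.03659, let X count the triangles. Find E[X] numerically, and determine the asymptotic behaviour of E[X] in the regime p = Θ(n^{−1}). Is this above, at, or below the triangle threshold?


Number of potential triangles: C(82, 3) = 88560.
Each occurs with probability p³ ≈ (0.03659)³ ≈ 4.896911e-05.
By linearity: E[X] = C(82, 3)·p³ ≈ 88560 · 4.896911e-05 ≈ 4.3367.
Here α = 1, so p = 3/n is exactly at the triangle threshold p ~ 1/n. Asymptotically E[X] → c³/6 = 3³/6 = 9/2 ≈ 4.5000, a bounded constant. In this regime the triangle count is asymptotically Poisson(c³/6).

E[X] ≈ 4.3367; in regime p = Θ(1/n^{1}) E[X] stays bounded (at the triangle threshold p ~ 1/n).


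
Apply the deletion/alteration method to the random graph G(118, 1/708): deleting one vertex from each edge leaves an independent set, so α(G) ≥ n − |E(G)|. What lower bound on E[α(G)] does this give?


E[|E(G)|] = C(118, 2)·p = 6903 · (1/708) = 39/4.
E[α(G)] ≥ n − E[|E(G)|] = 118 − 39/4 = 433/4.
Numerically: ≈ 108.250.
(This is only a lower bound; the true E[α(G)] may be larger.)

E[α(G)] ≥ 433/4 ≈ 108.250.


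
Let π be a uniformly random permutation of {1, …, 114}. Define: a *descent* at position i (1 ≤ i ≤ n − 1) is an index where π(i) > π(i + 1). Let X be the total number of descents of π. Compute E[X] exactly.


Write X = Σ X_I over i = 1, …, 113, with X_I the indicator of one descent.
There are 113 indicators.
For each fixed i, the pair (π(i), π(i+1)) is a uniformly random ordered pair of distinct values from {1, …, 114}; by symmetry P[π(i) > π(i+1)] = 1/2.
By linearity: E[X] = 113 · (1/2) = (114 − 1) · (1/2) = 113/2 ≈ 56.500.

E[X] = 113/2 = 56.500.


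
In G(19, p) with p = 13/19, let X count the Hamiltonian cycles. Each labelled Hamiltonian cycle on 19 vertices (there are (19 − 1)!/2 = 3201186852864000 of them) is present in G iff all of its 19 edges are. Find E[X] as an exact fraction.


K_19 has (19 − 1)!/2 = 3201186852864000 labelled Hamiltonian cycles.
For each such Hamiltonian cycle H, let X_H = 1 if all 19 edges of H are present in G. Then P[X_H = 1] = p^{19} = (13/19)^{19} = 1461920290375446110677/1978419655660313589123979.
By linearity: E[X] = Σ_H E[X_H] = 3201186852864000 · p^{19} = 3201186852864000 · 1461920290375446110677/1978419655660313589123979 = 4679880013484999364018134658428928000/1978419655660313589123979.
Numerically: E[X] ≈ 2.365e+12.

E[X] = 3201186852864000 · (13/19)^{19} = 4679880013484999364018134658428928000/1978419655660313589123979 ≈ 2.365e+12.


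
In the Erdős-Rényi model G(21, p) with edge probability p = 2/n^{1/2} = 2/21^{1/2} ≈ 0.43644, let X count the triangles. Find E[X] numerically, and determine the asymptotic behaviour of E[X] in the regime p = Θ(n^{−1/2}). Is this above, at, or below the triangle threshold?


Number of potential triangles: C(21, 3) = 1330.
Each occurs with probability p³ ≈ (0.43644)³ ≈ 8.3130625e-02.
By linearity: E[X] = C(21, 3)·p³ ≈ 1330 · 8.3130625e-02 ≈ 110.56373.
Since α = 1/2 < 1, p = c/n^{1/2} ≫ 1/n is above the triangle threshold p ~ 1/n. Asymptotically E[X] ~ (c³/6)·n^{3(1−α)} = (2³/6)·n^{1.5} → ∞; triangles are abundant w.h.p.

E[X] ≈ 110.56373; in regime p = Θ(1/n^{1/2}) E[X] diverges (above the triangle threshold p ~ 1/n).


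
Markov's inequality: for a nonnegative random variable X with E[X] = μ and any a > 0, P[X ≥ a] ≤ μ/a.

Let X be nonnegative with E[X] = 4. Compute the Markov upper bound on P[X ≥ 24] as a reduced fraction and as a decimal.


μ = E[X] = 4, a = 24.
Markov: P[X ≥ 24] ≤ μ/a = (4)/24 = 1/6.
Numerically: ≈ 0.16667.
(Since a = 24 > μ = 4.00000, the bound 1/6 is < 1 and informative.)

P[X ≥ 24] ≤ 1/6 ≈ 0.16667.


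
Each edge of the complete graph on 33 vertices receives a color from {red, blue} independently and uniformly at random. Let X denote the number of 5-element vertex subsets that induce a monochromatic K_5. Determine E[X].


Let X = Σ_S X_S over the C(33, 5) = 237336 subsets S of size 5, where X_S = 1 if the K_5 on S is monochromatic.
For a fixed S, the K_5 on S has C(5, 2) = 10 edges. P[all 10 edges red] = (1/2)^10, and likewise for blue, so P[monochromatic] = 2·(1/2)^10 = 2^{1 − 10} = 1/512.
By linearity: E[X] = C(33, 5) · 2^{1 − 10} = 237336 · 1/512 = 29667/64.
Numerically: E[X] ≈ 463.547.

E[X] = C(33,5)·2^(1−C(5,2)) = 29667/64 ≈ 463.547.


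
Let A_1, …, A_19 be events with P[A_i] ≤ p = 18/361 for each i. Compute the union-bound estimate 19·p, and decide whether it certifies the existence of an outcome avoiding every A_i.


Union bound: P[∪_{i=1}^{19} A_i] ≤ Σ_i P[A_i] ≤ 19·p = 19·(18/361) = 18/19.
Numerically: 18/19 ≈ 0.9474.
Is 18/19 < 1? YES.
Since P[∪ A_i] ≤ 18/19 < 1, the complement has P[∩ A_i^c] ≥ 1 − 18/19 = 1/19 > 0, so some outcome avoids every A_i.

19·p = 18/19 ≈ 0.9474; existence CERTIFIED by the union bound.


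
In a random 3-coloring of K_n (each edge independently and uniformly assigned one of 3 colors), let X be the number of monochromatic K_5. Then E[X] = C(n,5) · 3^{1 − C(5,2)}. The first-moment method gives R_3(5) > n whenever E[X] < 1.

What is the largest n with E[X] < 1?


We need C(n, 5) · 3^{1 − 10} < 1, i.e. C(n, 5) < 3^{10 − 1} = 19683.
Check values of n near the boundary:
  n = 18: C(18, 5) = 8568; 8568 < 19683? YES
  n = 19: C(19, 5) = 11628; 11628 < 19683? YES
  n = 20: C(20, 5) = 15504; 15504 < 19683? YES
  n = 21: C(21, 5) = 20349; 20349 < 19683? NO
  n = 22: C(22, 5) = 26334; 26334 < 19683? NO
The largest n with C(n, 5) < 19683 is n = 20 (where E[X] = 5168/6561 ≈ 0.7877). Hence R_3(5) > 20, i.e. R_3(5) ≥ 21.

Largest n = 20; hence R_3(5) > 20.


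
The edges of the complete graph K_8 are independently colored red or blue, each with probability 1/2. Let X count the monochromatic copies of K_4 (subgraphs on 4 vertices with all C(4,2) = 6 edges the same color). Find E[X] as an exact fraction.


Let X = Σ_S X_S over the C(8, 4) = 70 subsets S of size 4, where X_S = 1 if the K_4 on S is monochromatic.
For a fixed S, the K_4 on S has C(4, 2) = 6 edges. P[all 6 edges red] = (1/2)^6, and likewise for blue, so P[monochromatic] = 2·(1/2)^6 = 2^{1 − 6} = 1/32.
By linearity of expectation: E[X] = C(8, 4) · 2^{1 − 6} = 70 · 1/32 = 35/16.
Numerically: E[X] ≈ 2.188.

E[X] = C(8,4)·2^(1−C(4,2)) = 35/16 ≈ 2.188.


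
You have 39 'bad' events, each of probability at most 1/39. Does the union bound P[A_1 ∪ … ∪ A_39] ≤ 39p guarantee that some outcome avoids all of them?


Union bound: P[∪_{i=1}^{39} A_i] ≤ Σ_i P[A_i] ≤ 39·p = 39·(1/39) = 1.
Numerically: 1 ≈ 1.000.
Is 1 < 1? NO.
Since the bound 1 is ≥ 1, the union bound is uninformative here; it does NOT by itself certify existence.

39·p = 1 ≈ 1.000; existence NOT certified by the union bound.


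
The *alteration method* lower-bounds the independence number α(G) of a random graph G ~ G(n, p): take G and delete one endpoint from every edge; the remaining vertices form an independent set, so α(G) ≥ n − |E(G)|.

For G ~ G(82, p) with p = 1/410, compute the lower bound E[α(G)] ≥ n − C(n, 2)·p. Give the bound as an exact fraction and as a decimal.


E[|E(G)|] = C(82, 2)·p = 3321 · (1/410) = 81/10.
E[α(G)] ≥ n − E[|E(G)|] = 82 − 81/10 = 739/10.
Numerically: ≈ 73.900000.
(This is only a lower bound; the true E[α(G)] may be larger.)

E[α(G)] ≥ 739/10 ≈ 73.900000.


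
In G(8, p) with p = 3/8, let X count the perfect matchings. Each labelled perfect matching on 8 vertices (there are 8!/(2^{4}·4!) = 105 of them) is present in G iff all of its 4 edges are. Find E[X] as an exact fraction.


K_8 has 8!/(2^{4}·4!) = 105 labelled perfect matchings.
For each such perfect matching H, let X_H = 1 if all 4 edges of H are present in G. Then P[X_H = 1] = p^{4} = (3/8)^{4} = 81/4096.
By linearity: E[X] = Σ_H E[X_H] = 105 · p^{4} = 105 · 81/4096 = 8505/4096.
Numerically: E[X] ≈ 2.0764.

E[X] = 105 · (3/8)^{4} = 8505/4096 ≈ 2.0764.


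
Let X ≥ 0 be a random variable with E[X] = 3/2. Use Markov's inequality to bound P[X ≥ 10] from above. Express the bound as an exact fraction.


μ = E[X] = 3/2, a = 10.
Markov: P[X ≥ 10] ≤ μ/a = (3/2)/10 = 3/20.
Numerically: ≈ 0.150000.
(Since a = 10 > μ = 1.500000, the bound 3/20 is < 1 and informative.)

P[X ≥ 10] ≤ 3/20 ≈ 0.150000.


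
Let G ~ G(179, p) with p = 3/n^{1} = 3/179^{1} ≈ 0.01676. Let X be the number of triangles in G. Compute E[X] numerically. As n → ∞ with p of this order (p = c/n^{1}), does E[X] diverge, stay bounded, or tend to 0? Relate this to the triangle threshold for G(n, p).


Number of potential triangles: C(179, 3) = 939929.
Each occurs with probability p³ ≈ (0.01676)³ ≈ 4.7076555e-06.
By linearity: E[X] = C(179, 3)·p³ ≈ 939929 · 4.7076555e-06 ≈ 4.42486.
Here α = 1, so p = 3/n is exactly at the triangle threshold p ~ 1/n. Asymptotically E[X] → c³/6 = 3³/6 = 9/2 ≈ 4.50000, a bounded constant. In this regime the triangle count is asymptotically Poisson(c³/6).

E[X] ≈ 4.42486; in regime p = Θ(1/n^{1}) E[X] stays bounded (at the triangle threshold p ~ 1/n).


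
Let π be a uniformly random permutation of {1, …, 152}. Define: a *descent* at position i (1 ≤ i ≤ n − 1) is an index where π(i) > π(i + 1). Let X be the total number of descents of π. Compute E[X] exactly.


Write X = Σ X_I over i = 1, …, 151, with X_I the indicator of one descent.
There are 151 indicators.
For each fixed i, the pair (π(i), π(i+1)) is a uniformly random ordered pair of distinct values from {1, …, 152}; by symmetry P[π(i) > π(i+1)] = 1/2.
By linearity: E[X] = 151 · (1/2) = (152 − 1) · (1/2) = 151/2 ≈ 75.5000.

E[X] = 151/2 = 75.5000.


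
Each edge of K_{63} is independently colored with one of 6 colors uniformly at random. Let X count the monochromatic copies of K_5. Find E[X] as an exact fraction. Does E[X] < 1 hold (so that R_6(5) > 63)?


E[X] = C(63, 5) · 6^{1 − 10} = 7028847 · 6^{−9} = 7028847/10077696.
As a reduced fraction: E[X] = 780983/1119744 ≈ 0.697.
Is E[X] < 1? YES.
Since E[X] < 1, there exists a 6-coloring of K_{63} with no monochromatic K_5; hence R_6(5) > 63.

E[X] = 780983/1119744 ≈ 0.697; E[X] < 1, so R_6(5) > 63.


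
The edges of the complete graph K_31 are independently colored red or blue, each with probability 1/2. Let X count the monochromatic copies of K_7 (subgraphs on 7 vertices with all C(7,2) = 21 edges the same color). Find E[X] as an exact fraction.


Let X = Σ_S X_S over the C(31, 7) = 2629575 subsets S of size 7, where X_S = 1 if the K_7 on S is monochromatic.
For a fixed S, the K_7 on S has C(7, 2) = 21 edges. P[all 21 edges red] = (1/2)^21, and likewise for blue, so P[monochromatic] = 2·(1/2)^21 = 2^{1 − 21} = 1/1048576.
Summing: E[X] = C(31, 7) · 2^{1 − 21} = 2629575 · 1/1048576 = 2629575/1048576.
Numerically: E[X] ≈ 2.50776.

E[X] = C(31,7)·2^(1−C(7,2)) = 2629575/1048576 ≈ 2.50776.


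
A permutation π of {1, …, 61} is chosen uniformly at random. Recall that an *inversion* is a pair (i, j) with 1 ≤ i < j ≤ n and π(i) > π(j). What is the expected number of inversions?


Write X = Σ X_I over the C(61, 2) = 1830 pairs i < j, with X_I the indicator of one inversion.
There are 1830 indicators.
For each fixed pair i < j, the values π(i) and π(j) are two distinct elements of {1, …, 61} in uniformly random order; by symmetry P[π(i) > π(j)] = 1/2.
By linearity: E[X] = 1830 · (1/2) = C(61, 2) · (1/2) = 1830/2 = 915 ≈ 915.00000.

E[X] = 915 = 915.00000.


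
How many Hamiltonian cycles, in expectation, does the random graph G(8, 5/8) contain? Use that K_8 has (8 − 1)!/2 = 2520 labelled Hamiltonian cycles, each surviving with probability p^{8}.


K_8 has (8 − 1)!/2 = 2520 labelled Hamiltonian cycles.
For each such Hamiltonian cycle H, let X_H = 1 if all 8 edges of H are present in G. Then P[X_H = 1] = p^{8} = (5/8)^{8} = 390625/16777216.
Summing the indicators: E[X] = Σ_H E[X_H] = 2520 · p^{8} = 2520 · 390625/16777216 = 123046875/2097152.
Numerically: E[X] ≈ 58.6733.

E[X] = 2520 · (5/8)^{8} = 123046875/2097152 ≈ 58.6733.


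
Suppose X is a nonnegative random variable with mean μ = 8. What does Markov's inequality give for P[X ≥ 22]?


μ = E[X] = 8, a = 22.
Markov: P[X ≥ 22] ≤ μ/a = (8)/22 = 4/11.
Numerically: ≈ 0.36364.
(Since a = 22 > μ = 8.00000, the bound 4/11 is < 1 and informative.)

P[X ≥ 22] ≤ 4/11 ≈ 0.36364.


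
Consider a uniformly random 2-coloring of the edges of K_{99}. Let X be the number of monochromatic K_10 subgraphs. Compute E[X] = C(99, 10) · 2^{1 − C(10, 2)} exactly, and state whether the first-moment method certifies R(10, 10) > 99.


E[X] = C(99, 10) · 2^{1 − 45} = 15579278510796 · 2^{−44} = 15579278510796/17592186044416.
As a reduced fraction: E[X] = 3894819627699/4398046511104 ≈ 0.88558.
Is E[X] < 1? YES.
Since E[X] < 1, there exists a 2-coloring of K_{99} with no monochromatic K_10; hence R(10, 10) > 99.

E[X] = 3894819627699/4398046511104 ≈ 0.88558; E[X] < 1, so R(10, 10) > 99.


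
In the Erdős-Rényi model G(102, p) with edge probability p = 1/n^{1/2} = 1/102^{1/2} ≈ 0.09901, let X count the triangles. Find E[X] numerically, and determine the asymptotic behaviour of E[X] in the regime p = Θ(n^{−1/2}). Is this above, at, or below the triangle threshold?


Number of potential triangles: C(102, 3) = 171700.
Each occurs with probability p³ ≈ (0.09901)³ ≈ 9.707329e-04.
By linearity: E[X] = C(102, 3)·p³ ≈ 171700 · 9.707329e-04 ≈ 166.6748.
Since α = 1/2 < 1, p = c/n^{1/2} ≫ 1/n is above the triangle threshold p ~ 1/n. Asymptotically E[X] ~ (c³/6)·n^{3(1−α)} = (1³/6)·n^{1.5} → ∞; triangles are abundant w.h.p.

E[X] ≈ 166.6748; in regime p = Θ(1/n^{1/2}) E[X] diverges (above the triangle threshold p ~ 1/n).


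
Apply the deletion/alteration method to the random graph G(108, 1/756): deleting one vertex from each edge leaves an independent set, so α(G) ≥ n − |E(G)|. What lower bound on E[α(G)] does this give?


E[|E(G)|] = C(108, 2)·p = 5778 · (1/756) = 107/14.
E[α(G)] ≥ n − E[|E(G)|] = 108 − 107/14 = 1405/14.
Numerically: ≈ 100.357143.
(This is only a lower bound; the true E[α(G)] may be larger.)

E[α(G)] ≥ 1405/14 ≈ 100.357143.


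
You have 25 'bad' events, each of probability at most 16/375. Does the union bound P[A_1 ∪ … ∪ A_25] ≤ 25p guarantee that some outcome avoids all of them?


Union bound: P[∪_{i=1}^{25} A_i] ≤ Σ_i P[A_i] ≤ 25·p = 25·(16/375) = 16/15.
Numerically: 16/15 ≈ 1.06667.
Is 16/15 < 1? NO.
Since the bound 16/15 is ≥ 1, the union bound is uninformative here; it does NOT by itself certify existence.

25·p = 16/15 ≈ 1.06667; existence NOT certified by the union bound.


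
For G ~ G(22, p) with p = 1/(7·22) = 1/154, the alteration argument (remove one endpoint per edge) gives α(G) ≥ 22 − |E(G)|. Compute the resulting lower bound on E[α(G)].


E[|E(G)|] = C(22, 2)·p = 231 · (1/154) = 3/2.
E[α(G)] ≥ n − E[|E(G)|] = 22 − 3/2 = 41/2.
Numerically: ≈ 20.5000.
(This is only a lower bound; the true E[α(G)] may be larger.)

E[α(G)] ≥ 41/2 ≈ 20.5000.


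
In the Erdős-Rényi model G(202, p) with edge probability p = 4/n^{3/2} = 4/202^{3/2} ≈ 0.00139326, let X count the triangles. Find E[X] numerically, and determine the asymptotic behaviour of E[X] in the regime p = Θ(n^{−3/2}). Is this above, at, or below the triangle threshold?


Number of potential triangles: C(202, 3) = 1353400.
Each occurs with probability p³ ≈ (0.00139326)³ ≈ 2.70457364e-09.
By linearity: E[X] = C(202, 3)·p³ ≈ 1353400 · 2.70457364e-09 ≈ 0.003660.
Since α = 3/2 > 1, p = c/n^{3/2} = o(1/n) is below the triangle threshold p ~ 1/n. Asymptotically E[X] ~ (c³/6)·n^{3(1−α)} = (4³/6)·n^{-1.5} → 0, so by Markov's inequality G has no triangles w.h.p.

E[X] ≈ 0.003660; in regime p = Θ(1/n^{3/2}) E[X] tends to 0 (below the triangle threshold p ~ 1/n).


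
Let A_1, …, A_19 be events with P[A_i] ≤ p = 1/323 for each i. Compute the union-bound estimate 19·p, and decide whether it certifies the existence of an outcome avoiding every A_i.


Union bound: P[∪_{i=1}^{19} A_i] ≤ Σ_i P[A_i] ≤ 19·p = 19·(1/323) = 1/17.
Numerically: 1/17 ≈ 0.059.
Is 1/17 < 1? YES.
Since P[∪ A_i] ≤ 1/17 < 1, the complement has P[∩ A_i^c] ≥ 1 − 1/17 = 16/17 > 0, so some outcome avoids every A_i.

19·p = 1/17 ≈ 0.059; existence CERTIFIED by the union bound.


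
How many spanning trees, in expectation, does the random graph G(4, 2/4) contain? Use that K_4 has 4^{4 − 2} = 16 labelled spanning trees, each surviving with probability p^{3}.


K_4 has 4^{4 − 2} = 16 labelled spanning trees.
For each such spanning tree H, let X_H = 1 if all 3 edges of H are present in G. Then P[X_H = 1] = p^{3} = (1/2)^{3} = 1/8.
Summing the indicators: E[X] = Σ_H E[X_H] = 16 · p^{3} = 16 · 1/8 = 2.
Numerically: E[X] ≈ 2.

E[X] = 16 · (1/2)^{3} = 2 ≈ 2.


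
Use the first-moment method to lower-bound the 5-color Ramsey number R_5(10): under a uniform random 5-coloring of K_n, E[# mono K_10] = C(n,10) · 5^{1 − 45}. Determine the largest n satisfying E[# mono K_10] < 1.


We need C(n, 10) · 5^{1 − 45} < 1, i.e. C(n, 10) < 5^{45 − 1} = 5684341886080801486968994140625.
Check values of n near the boundary:
  n = 5390: C(5390, 10) = 5655833965919099070255434039753; 5655833965919099070255434039753 < 5684341886080801486968994140625? YES
  n = 5391: C(5391, 10) = 5666344714787188828795213697883; 5666344714787188828795213697883 < 5684341886080801486968994140625? YES
  n = 5392: C(5392, 10) = 5676873040158402483252283957448; 5676873040158402483252283957448 < 5684341886080801486968994140625? YES
  n = 5393: C(5393, 10) = 5687418968154238267170642278008; 5687418968154238267170642278008 < 5684341886080801486968994140625? NO
The largest n with C(n, 10) < 5684341886080801486968994140625 is n = 5392 (where E[X] = 5676873040158402483252283957448/5684341886080801486968994140625 ≈ 0.999). Hence R_5(10) > 5392, i.e. R_5(10) ≥ 5393.

Largest n = 5392; hence R_5(10) > 5392.


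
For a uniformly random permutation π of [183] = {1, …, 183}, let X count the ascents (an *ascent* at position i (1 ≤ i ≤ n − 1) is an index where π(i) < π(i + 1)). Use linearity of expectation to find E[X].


Write X = Σ X_I over i = 1, …, 182, with X_I the indicator of one ascent.
There are 182 indicators.
For each fixed i, the pair (π(i), π(i+1)) is a uniformly random ordered pair of distinct values from {1, …, 183}; by symmetry P[π(i) < π(i+1)] = 1/2.
By linearity: E[X] = 182 · (1/2) = (183 − 1) · (1/2) = 91 ≈ 91.00000.

E[X] = 91 = 91.00000.


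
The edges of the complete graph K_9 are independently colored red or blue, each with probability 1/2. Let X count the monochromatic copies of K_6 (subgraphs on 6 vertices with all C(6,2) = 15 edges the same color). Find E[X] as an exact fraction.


Let X = Σ_S X_S over the C(9, 6) = 84 subsets S of size 6, where X_S = 1 if the K_6 on S is monochromatic.
For a fixed S, the K_6 on S has C(6, 2) = 15 edges. P[all 15 edges red] = (1/2)^15, and likewise for blue, so P[monochromatic] = 2·(1/2)^15 = 2^{1 − 15} = 1/16384.
Summing: E[X] = C(9, 6) · 2^{1 − 15} = 84 · 1/16384 = 21/4096.
Numerically: E[X] ≈ 0.0051.

E[X] = C(9,6)·2^(1−C(6,2)) = 21/4096 ≈ 0.0051.


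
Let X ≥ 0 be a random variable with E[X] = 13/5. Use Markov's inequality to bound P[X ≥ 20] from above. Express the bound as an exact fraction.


μ = E[X] = 13/5, a = 20.
Markov: P[X ≥ 20] ≤ μ/a = (13/5)/20 = 13/100.
Numerically: ≈ 0.1300.
(Since a = 20 > μ = 2.6000, the bound 13/100 is < 1 and informative.)

P[X ≥ 20] ≤ 13/100 ≈ 0.1300.


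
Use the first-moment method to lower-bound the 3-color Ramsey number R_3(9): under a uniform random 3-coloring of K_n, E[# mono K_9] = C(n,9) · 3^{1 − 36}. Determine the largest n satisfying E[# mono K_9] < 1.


We need C(n, 9) · 3^{1 − 36} < 1, i.e. C(n, 9) < 3^{36 − 1} = 50031545098999707.
Check values of n near the boundary:
  n = 296: C(296, 9) = 42513789098994080; 42513789098994080 < 50031545098999707? YES
  n = 297: C(297, 9) = 43842345008337645; 43842345008337645 < 50031545098999707? YES
  n = 298: C(298, 9) = 45207677551849890; 45207677551849890 < 50031545098999707? YES
  n = 299: C(299, 9) = 46610674441390059; 46610674441390059 < 50031545098999707? YES
  n = 300: C(300, 9) = 48052241692154700; 48052241692154700 < 50031545098999707? YES
  n = 301: C(301, 9) = 49533303936090975; 49533303936090975 < 50031545098999707? YES
  n = 302: C(302, 9) = 51054804739588650; 51054804739588650 < 50031545098999707? NO
  n = 303: C(303, 9) = 52617706925494425; 52617706925494425 < 50031545098999707? NO
The largest n with C(n, 9) < 50031545098999707 is n = 301 (where E[X] = 16511101312030325/16677181699666569 ≈ 0.990041). Hence R_3(9) > 301, i.e. R_3(9) ≥ 302.

Largest n = 301; hence R_3(9) > 301.
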